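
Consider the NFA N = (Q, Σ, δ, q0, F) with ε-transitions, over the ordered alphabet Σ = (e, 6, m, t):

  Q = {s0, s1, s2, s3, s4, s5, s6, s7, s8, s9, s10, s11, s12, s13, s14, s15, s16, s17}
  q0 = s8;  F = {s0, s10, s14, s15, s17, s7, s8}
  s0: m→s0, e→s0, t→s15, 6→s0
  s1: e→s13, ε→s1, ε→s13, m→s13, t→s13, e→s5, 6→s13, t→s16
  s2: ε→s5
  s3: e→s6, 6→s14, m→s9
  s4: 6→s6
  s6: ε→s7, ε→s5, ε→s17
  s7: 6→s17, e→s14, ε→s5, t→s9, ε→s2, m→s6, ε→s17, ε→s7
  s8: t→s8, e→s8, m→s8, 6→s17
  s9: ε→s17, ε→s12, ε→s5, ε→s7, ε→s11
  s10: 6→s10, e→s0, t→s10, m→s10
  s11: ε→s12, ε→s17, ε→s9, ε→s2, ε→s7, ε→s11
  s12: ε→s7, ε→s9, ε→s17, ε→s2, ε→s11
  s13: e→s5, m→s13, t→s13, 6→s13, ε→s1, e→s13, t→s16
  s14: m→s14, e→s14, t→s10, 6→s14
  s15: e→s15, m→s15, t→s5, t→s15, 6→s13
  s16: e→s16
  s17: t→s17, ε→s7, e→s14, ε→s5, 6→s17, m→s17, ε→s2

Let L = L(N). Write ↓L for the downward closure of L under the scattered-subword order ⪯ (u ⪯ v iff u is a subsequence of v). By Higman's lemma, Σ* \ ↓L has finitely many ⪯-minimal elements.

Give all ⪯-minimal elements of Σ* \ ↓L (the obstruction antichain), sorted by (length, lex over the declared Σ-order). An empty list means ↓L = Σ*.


Antichain: [6etet6].

|Q|=18, |F|=7, |δ|=76 (30 ε).
min D↑ (7 st, q0=0, F={6}): 0:e→0,6→1,m→0,t→0 1:e→2,6→1,m→1,t→1 2:e→2,6→2,m→2,t→3 3:e→4,6→3,m→3,t→3 4:e→4,6→4,m→4,t→5 5:e→5,6→6,m→5,t→5 6:e→6,6→6,m→6,t→6 [Hopcroft].
'6etet6': |S_i|=[16, 15, 8, 7, 6, 5, 4] end={s1,s13,s16,s5} ∉↓L; 6/6 deletions ∈↓L.
1 obstructions.


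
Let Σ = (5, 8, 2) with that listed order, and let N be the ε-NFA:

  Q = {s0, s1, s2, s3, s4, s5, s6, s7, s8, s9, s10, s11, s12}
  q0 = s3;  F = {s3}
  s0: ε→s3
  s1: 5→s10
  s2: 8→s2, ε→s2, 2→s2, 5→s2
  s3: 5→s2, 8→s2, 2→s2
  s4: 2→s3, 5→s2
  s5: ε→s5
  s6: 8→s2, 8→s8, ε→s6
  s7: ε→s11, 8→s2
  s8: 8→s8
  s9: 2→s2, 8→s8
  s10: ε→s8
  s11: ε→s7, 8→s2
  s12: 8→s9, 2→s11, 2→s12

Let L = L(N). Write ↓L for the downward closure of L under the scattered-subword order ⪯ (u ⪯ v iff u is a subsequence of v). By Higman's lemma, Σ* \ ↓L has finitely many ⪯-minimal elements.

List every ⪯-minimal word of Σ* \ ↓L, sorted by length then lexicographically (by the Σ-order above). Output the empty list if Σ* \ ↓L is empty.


|Q|=13, |F|=1, |δ|=26 (7 ε).
min D↑ (2 st, q0=0, F={1}): 0:5→1,8→1,2→1 1:5→1,8→1,2→1 (ε-aug+det+¬).
'5': N↓-sim [2, 1] end={s2} — reject; 1/1 single-dels accept.
'8': N↓-sim [2, 1] end={s2} rej; 1/1 del acc.
'2': run [2, 1] end={s2} — reject; 1/1 deletions ∈↓L.
3 obstructions.

min(Σ*\↓L) = [5, 8, 2].


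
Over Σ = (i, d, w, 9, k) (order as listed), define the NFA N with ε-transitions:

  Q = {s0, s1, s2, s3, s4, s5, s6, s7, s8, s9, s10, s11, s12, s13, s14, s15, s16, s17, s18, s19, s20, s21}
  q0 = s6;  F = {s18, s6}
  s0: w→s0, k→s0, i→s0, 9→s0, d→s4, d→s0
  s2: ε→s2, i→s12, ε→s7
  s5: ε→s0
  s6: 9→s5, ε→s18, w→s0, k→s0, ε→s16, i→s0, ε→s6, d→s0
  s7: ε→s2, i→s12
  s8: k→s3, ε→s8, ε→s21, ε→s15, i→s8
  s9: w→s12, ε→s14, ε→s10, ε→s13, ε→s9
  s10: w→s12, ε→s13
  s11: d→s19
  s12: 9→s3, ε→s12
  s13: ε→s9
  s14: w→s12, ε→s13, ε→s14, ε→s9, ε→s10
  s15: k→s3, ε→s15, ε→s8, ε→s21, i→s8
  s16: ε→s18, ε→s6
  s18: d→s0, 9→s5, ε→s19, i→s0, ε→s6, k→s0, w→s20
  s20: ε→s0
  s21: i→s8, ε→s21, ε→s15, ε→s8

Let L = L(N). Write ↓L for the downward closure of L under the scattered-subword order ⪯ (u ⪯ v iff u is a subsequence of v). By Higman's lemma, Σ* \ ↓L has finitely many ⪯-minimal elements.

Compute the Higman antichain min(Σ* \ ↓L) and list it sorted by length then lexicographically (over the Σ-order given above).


|Q|=22, |F|=2, |δ|=60 (32 ε).
min D↑ (2 st, q0=0, F={1}): 0:i→1,d→1,w→1,9→1,k→1 1:i→1,d→1,w→1,9→1,k→1 [Hopcroft].
'i': N↓-sim [8, 2] end={s0,s4} ∉↓L; 1/1 deletions ∈↓L.
'd': |S_i|=[8, 2] end={s0,s4} — reject; 1/1 del acc.
'w': run [8, 3] end={s0,s20,s4} — reject; 1/1 deletions ∈↓L.
'9': N↓-sim [8, 3] end={s0,s4,s5} rej; 1/1 del acc.
'k': N↓-sim [8, 2] end={s0,s4} ∉↓L; 1/1 del acc.
5 words, ⪯-incomp.

min(Σ*\↓L) = [i, d, w, 9, k].


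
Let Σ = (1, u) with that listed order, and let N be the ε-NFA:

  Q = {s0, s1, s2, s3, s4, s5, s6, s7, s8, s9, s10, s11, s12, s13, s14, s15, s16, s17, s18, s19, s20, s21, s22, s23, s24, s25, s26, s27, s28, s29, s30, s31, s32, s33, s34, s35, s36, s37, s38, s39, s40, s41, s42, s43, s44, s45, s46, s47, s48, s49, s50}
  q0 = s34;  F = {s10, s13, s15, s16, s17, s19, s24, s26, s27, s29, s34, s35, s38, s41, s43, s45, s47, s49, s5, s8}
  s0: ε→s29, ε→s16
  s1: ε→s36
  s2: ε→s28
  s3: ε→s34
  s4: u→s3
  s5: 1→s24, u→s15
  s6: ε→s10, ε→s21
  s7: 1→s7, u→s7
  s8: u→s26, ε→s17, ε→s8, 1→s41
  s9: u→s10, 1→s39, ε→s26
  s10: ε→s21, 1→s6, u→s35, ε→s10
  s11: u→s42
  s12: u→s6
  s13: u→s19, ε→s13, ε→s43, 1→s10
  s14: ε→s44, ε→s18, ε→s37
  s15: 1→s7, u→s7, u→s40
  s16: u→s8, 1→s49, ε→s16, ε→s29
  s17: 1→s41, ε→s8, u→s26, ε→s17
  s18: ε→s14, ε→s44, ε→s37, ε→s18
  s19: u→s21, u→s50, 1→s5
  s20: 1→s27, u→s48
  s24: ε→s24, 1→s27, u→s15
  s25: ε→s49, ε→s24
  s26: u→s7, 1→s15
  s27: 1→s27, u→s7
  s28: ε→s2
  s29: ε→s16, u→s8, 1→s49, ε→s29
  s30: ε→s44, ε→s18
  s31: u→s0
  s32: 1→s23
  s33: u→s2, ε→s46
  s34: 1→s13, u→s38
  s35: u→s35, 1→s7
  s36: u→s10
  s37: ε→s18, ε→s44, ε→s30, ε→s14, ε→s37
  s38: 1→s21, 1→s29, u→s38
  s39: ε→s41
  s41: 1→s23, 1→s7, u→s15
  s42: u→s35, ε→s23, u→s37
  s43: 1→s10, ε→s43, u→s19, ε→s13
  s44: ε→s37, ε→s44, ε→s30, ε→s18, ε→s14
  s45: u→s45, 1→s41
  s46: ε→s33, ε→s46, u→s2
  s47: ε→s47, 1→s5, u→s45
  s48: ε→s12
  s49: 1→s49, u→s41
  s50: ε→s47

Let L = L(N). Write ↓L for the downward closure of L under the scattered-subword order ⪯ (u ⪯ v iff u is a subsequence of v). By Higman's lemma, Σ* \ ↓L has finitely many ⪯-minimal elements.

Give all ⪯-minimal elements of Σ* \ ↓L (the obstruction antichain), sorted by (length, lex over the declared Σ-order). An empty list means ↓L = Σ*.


|Q|=51, |F|=20, |δ|=113 (53 ε).
min D↑ (18 st, q0=0, F={11}): 0:1→1,u→2 1:1→3,u→4 2:1→5,u→2 3:1→3,u→6 4:1→7,u→8 5:1→9,u→10 6:1→11,u→6 7:1→12,u→13 8:1→7,u→14 9:1→9,u→15 10:1→15,u→16 11:1→11,u→11 12:1→17,u→13 13:1→11,u→11 14:1→15,u→14 15:1→11,u→13 16:1→13,u→11 17:1→17,u→11 [Hopcroft].
'11u1': run [26, 24, 13, 6, 2] end={s23,s7} rej; 4/4 deletions ∈↓L.
'1u1uu': run [26, 24, 17, 8, 3, 2] end={s40,s7} ∉↓L; 5/5 del acc.
'u1u11': |S_i|=[26, 21, 15, 8, 5, 2] end={s23,s7} ∉↓L; 5/5 deletions ∈↓L.
'u1uuu': run [26, 21, 15, 8, 4, 2] end={s40,s7} rej; 5/5 single-dels accept.
'1u111u': run [26, 24, 17, 8, 6, 2, 1] end={s7} ∉↓L; 6/6 del acc.
'1uuu11': N↓-sim [26, 24, 17, 14, 7, 5, 2] end={s23,s7} — reject; 6/6 del acc.
6 obstructions.

Antichain: [11u1, 1u1uu, u1u11, u1uuu, 1u111u, 1uuu11].


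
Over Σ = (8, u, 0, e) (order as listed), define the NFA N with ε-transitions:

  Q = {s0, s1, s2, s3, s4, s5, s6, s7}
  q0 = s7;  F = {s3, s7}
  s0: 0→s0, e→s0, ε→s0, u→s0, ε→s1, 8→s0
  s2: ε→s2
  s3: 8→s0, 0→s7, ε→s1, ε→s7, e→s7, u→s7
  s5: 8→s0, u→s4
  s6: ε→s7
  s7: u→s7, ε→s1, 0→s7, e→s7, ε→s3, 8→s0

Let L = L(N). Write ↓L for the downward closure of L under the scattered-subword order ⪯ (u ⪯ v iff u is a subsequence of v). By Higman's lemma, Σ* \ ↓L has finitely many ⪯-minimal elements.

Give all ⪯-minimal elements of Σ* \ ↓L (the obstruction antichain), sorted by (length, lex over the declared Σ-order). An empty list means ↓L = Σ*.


|Q|=8, |F|=2, |δ|=22 (8 ε).
min D↑ (2 st, q0=0, F={1}): 0:8→1,u→0,0→0,e→0 1:8→1,u→1,0→1,e→1.
'8': N↓-sim [4, 2] end={s0,s1} rej; 1/1 deletions ∈↓L.
1 obstructions.

min(Σ*\↓L) = [8].


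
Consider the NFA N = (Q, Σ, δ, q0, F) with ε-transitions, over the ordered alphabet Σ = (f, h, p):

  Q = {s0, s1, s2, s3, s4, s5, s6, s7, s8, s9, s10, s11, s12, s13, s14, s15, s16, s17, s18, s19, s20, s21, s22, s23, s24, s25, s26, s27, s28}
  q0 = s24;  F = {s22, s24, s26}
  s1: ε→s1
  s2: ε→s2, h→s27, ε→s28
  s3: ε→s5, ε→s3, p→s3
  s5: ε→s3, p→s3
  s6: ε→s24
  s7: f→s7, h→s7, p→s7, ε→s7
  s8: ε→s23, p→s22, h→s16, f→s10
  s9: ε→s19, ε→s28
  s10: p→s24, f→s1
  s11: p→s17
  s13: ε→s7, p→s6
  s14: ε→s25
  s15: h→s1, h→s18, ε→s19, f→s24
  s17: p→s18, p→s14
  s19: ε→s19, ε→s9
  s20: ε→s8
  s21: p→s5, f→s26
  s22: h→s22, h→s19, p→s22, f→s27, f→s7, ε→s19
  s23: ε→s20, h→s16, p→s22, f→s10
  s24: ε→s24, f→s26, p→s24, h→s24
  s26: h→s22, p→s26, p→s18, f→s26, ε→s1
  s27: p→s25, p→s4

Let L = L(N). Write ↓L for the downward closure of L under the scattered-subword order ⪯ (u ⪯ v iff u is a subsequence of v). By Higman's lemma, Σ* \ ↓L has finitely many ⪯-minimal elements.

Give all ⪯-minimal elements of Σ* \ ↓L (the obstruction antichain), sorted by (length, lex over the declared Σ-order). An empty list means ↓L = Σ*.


A = [fhf].

|Q|=29, |F|=3, |δ|=58 (21 ε).
min D↑ (4 st, q0=0, F={3}): 0:f→1,h→0,p→0 1:f→1,h→2,p→1 2:f→3,h→2,p→2 3:f→3,h→3,p→3 (ε-aug+det+¬).
'fhf': run [12, 11, 8, 4] end={s25,s27,s4,s7} — reject; 3/3 deletions ∈↓L.
1 minimals (antichain).


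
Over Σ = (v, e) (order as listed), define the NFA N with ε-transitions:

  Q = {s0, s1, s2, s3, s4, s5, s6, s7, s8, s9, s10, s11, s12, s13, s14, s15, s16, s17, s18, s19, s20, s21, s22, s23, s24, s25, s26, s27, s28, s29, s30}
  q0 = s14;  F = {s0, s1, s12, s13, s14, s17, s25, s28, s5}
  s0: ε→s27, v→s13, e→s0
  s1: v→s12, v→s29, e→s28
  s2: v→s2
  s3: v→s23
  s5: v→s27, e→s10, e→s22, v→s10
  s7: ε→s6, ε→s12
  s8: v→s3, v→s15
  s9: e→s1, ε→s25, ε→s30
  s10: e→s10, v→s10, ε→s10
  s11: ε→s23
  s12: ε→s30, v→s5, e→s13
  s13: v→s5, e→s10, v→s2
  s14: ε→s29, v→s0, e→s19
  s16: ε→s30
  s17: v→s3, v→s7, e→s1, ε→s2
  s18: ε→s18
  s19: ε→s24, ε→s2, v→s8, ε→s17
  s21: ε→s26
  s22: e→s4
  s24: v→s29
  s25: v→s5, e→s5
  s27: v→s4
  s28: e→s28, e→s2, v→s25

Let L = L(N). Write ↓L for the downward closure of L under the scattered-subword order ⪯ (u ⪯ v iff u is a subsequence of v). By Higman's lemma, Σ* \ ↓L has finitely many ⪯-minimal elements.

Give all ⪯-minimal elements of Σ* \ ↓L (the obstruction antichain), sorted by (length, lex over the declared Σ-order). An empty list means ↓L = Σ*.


A = [vve, vvvv, evvv, evee, eeevev].

|Q|=31, |F|=9, |δ|=51 (16 ε).
min D↑ (10 st, q0=0, F={7}): 0:v→1,e→2 1:v→3,e→1 2:v→4,e→5 3:v→6,e→7 4:v→6,e→3 5:v→4,e→8 6:v→7,e→7 7:v→7,e→7 8:v→9,e→8 9:v→6,e→6 [Hopcroft].
'vve': |S_i|=[24, 18, 10, 3] end={s10,s22,s4} ∉↓L; 3/3 del acc.
'vvvv': run [24, 18, 10, 7, 4] end={s10,s2,s27,s4} ∉↓L; 4/4 del acc.
'evvv': run [24, 23, 17, 9, 5] end={s10,s2,s23,s27,s4} — reject; 4/4 single-dels accept.
'evee': N↓-sim [24, 23, 17, 7, 3] end={s10,s22,s4} — reject; 4/4 deletions ∈↓L.
'eeevev': |S_i|=[24, 23, 14, 10, 8, 5, 3] end={s10,s27,s4} rej; 6/6 deletions ∈↓L.
5 words, ⪯-incomp.


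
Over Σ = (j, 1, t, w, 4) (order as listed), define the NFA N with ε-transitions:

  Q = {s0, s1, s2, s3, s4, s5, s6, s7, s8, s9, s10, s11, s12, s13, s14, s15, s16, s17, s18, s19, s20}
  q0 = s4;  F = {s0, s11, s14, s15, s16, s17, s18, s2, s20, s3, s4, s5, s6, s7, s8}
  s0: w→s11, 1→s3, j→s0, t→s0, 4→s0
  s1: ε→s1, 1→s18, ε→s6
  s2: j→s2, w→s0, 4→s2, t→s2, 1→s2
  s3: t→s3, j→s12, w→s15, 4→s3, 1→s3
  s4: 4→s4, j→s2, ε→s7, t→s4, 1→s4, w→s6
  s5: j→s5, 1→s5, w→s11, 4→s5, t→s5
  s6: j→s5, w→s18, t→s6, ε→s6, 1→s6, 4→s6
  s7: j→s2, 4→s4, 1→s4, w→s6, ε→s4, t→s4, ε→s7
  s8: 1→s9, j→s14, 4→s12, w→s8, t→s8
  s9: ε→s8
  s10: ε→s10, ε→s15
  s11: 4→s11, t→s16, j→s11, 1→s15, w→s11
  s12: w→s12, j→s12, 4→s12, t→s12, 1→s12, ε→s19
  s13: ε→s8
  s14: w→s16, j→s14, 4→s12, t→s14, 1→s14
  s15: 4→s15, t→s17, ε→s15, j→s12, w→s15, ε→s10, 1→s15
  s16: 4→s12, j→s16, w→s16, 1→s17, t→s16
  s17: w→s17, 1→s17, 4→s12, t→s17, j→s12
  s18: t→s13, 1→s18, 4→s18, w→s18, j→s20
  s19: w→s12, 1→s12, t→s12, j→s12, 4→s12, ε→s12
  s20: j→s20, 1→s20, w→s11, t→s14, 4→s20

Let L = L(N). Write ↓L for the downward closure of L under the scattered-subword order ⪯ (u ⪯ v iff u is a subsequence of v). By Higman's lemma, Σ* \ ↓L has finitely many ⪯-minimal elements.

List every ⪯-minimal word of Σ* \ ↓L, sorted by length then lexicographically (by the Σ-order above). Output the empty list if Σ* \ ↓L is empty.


|Q|=21, |F|=15, |δ|=100 (14 ε).
min D↑ (15 st, q0=0, F={10}): 0:j→1,1→0,t→0,w→2,4→0 1:j→1,1→1,t→1,w→3,4→1 2:j→4,1→2,t→2,w→5,4→2 3:j→3,1→6,t→3,w→7,4→3 4:j→4,1→4,t→4,w→7,4→4 5:j→8,1→5,t→9,w→5,4→5 6:j→10,1→6,t→6,w→11,4→6 7:j→7,1→11,t→12,w→7,4→7 8:j→8,1→8,t→13,w→7,4→8 9:j→13,1→9,t→9,w→9,4→10 10:j→10,1→10,t→10,w→10,4→10 11:j→10,1→11,t→14,w→11,4→11 12:j→12,1→14,t→12,w→12,4→10 13:j→13,1→13,t→13,w→12,4→10 14:j→10,1→14,t→14,w→14,4→10 [Hopcroft].
'jw1j': run [20, 13, 9, 6, 2] end={s12,s19} rej; 4/4 single-dels accept.
'wwt4': N↓-sim [20, 17, 13, 8, 2] end={s12,s19} rej; 4/4 single-dels accept.
2 words, ⪯-incomp.

Antichain: [jw1j, wwt4].


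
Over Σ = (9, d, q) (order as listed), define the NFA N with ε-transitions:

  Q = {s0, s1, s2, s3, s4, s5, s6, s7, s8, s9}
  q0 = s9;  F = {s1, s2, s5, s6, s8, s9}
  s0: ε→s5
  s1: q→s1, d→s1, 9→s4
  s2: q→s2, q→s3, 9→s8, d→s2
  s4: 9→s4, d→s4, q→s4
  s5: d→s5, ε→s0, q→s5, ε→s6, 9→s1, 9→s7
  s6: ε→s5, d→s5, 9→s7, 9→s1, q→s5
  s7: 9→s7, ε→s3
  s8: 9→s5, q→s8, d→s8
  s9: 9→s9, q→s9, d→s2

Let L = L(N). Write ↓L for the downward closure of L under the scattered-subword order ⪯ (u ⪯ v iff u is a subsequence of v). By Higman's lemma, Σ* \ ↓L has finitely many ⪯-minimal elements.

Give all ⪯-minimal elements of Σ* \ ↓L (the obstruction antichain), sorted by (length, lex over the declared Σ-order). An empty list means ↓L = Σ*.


Antichain: [d9999].

|Q|=10, |F|=6, |δ|=30 (5 ε).
min D↑ (6 st, q0=0, F={5}): 0:9→0,d→1,q→0 1:9→2,d→1,q→1 2:9→3,d→2,q→2 3:9→4,d→3,q→3 4:9→5,d→4,q→4 5:9→5,d→5,q→5 (ε-aug+det+¬).
'd9999': run [10, 9, 8, 7, 4, 3] end={s3,s4,s7} ∉↓L; 5/5 single-dels accept.
1 obstructions.


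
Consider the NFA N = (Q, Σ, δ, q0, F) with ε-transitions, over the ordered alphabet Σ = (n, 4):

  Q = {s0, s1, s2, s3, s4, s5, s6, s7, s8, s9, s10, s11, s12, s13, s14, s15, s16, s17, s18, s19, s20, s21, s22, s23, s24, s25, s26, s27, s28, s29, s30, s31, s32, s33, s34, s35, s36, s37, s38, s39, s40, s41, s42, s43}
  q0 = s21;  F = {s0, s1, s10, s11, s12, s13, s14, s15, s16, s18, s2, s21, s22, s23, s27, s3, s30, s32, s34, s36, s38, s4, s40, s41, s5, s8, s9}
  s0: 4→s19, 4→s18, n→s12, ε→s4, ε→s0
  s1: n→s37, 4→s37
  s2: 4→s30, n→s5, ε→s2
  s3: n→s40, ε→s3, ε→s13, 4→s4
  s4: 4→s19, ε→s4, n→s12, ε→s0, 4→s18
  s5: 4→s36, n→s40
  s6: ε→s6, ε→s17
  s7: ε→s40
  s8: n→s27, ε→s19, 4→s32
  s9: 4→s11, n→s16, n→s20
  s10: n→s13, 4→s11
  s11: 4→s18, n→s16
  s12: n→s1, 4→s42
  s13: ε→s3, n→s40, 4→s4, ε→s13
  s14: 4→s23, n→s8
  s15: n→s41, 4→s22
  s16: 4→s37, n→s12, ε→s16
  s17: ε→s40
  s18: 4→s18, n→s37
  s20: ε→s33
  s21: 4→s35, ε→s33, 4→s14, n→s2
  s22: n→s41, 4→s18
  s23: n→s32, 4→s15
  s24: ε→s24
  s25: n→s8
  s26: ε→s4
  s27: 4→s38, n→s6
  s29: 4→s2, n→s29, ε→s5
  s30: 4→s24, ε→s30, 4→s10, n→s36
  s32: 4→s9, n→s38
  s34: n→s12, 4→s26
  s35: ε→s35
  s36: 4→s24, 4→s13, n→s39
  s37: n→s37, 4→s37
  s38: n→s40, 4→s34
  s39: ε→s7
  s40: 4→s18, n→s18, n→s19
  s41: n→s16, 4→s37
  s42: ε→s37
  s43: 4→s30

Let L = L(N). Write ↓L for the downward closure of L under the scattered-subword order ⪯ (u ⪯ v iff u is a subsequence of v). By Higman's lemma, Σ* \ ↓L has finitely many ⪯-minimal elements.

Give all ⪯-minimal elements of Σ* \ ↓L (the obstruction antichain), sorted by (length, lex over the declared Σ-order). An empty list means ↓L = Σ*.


Antichain: [nnnnn, nnn4n, 444n4, n4444n, 44444n].

|Q|=44, |F|=27, |δ|=91 (24 ε).
min D↑ (26 st, q0=0, F={20}): 0:n→1,4→2 1:n→3,4→4 2:n→5,4→6 3:n→7,4→8 4:n→8,4→9 5:n→10,4→11 6:n→11,4→12 7:n→13,4→13 8:n→7,4→14 9:n→14,4→15 10:n→7,4→16 11:n→16,4→17 12:n→18,4→19 13:n→20,4→13 14:n→7,4→21 15:n→22,4→13 16:n→7,4→23 17:n→22,4→15 18:n→22,4→20 19:n→18,4→13 20:n→20,4→20 21:n→24,4→13 22:n→24,4→20 23:n→24,4→21 24:n→25,4→20 25:n→20,4→20 (ε-aug+det+¬).
'nnnnn': N↓-sim [39, 33, 25, 11, 4, 1] end={s37} ∉↓L; 5/5 del acc.
'nnn4n': run [39, 33, 25, 11, 3, 1] end={s37} — reject; 5/5 deletions ∈↓L.
'444n4': run [39, 36, 26, 18, 8, 2] end={s37,s42} ∉↓L; 5/5 single-dels accept.
'n4444n': N↓-sim [39, 33, 26, 20, 11, 4, 1] end={s37} ∉↓L; 6/6 single-dels accept.
'44444n': N↓-sim [39, 36, 26, 18, 13, 4, 1] end={s37} ∉↓L; 6/6 deletions ∈↓L.
5 words, ⪯-incomp.


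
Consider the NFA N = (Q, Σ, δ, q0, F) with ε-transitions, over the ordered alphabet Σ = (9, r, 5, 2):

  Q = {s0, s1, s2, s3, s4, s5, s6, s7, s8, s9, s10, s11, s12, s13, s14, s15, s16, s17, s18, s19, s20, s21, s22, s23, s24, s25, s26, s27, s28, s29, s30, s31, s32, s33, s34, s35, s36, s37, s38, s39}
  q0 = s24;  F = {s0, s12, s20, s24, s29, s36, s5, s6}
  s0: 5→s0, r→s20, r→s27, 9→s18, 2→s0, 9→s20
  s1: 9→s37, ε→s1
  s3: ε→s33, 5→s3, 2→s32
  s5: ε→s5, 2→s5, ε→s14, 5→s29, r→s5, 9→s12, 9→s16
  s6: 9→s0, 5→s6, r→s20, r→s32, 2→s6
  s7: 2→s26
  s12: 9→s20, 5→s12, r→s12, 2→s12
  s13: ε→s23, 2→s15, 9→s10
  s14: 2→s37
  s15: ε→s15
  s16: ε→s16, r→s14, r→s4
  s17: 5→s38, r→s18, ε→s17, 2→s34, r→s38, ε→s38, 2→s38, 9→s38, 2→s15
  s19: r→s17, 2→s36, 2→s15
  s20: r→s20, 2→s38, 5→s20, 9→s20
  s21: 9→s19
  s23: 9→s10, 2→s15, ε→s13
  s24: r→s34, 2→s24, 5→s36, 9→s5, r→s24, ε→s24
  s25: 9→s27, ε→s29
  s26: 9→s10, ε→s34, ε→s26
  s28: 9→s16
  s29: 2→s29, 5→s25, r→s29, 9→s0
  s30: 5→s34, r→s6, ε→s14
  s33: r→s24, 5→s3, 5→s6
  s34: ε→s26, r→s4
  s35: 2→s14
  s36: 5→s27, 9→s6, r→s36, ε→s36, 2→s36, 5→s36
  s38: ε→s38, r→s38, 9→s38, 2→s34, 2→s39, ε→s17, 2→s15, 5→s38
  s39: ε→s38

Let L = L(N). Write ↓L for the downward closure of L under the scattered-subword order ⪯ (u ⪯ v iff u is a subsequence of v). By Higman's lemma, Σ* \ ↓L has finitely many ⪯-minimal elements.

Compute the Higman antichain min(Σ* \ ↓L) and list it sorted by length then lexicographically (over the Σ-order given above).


Antichain: [9992, 59r2].

|Q|=40, |F|=8, |δ|=96 (20 ε).
min D↑ (9 st, q0=0, F={8}): 0:9→1,r→0,5→2,2→0 1:9→3,r→1,5→4,2→1 2:9→5,r→2,5→2,2→2 3:9→6,r→3,5→3,2→3 4:9→7,r→4,5→4,2→4 5:9→7,r→6,5→5,2→5 6:9→6,r→6,5→6,2→8 7:9→6,r→6,5→7,2→7 8:9→8,r→8,5→8,2→8 (ε-aug+det+¬).
'9992': N↓-sim [23, 21, 16, 10, 9] end={s10,s15,s17,s18,s26,s34,s38,s39,s4} ∉↓L; 4/4 del acc.
'59r2': N↓-sim [23, 18, 14, 12, 9] end={s10,s15,s17,s18,s26,s34,s38,s39,s4} rej; 4/4 deletions ∈↓L.
2 words, ⪯-incomp.


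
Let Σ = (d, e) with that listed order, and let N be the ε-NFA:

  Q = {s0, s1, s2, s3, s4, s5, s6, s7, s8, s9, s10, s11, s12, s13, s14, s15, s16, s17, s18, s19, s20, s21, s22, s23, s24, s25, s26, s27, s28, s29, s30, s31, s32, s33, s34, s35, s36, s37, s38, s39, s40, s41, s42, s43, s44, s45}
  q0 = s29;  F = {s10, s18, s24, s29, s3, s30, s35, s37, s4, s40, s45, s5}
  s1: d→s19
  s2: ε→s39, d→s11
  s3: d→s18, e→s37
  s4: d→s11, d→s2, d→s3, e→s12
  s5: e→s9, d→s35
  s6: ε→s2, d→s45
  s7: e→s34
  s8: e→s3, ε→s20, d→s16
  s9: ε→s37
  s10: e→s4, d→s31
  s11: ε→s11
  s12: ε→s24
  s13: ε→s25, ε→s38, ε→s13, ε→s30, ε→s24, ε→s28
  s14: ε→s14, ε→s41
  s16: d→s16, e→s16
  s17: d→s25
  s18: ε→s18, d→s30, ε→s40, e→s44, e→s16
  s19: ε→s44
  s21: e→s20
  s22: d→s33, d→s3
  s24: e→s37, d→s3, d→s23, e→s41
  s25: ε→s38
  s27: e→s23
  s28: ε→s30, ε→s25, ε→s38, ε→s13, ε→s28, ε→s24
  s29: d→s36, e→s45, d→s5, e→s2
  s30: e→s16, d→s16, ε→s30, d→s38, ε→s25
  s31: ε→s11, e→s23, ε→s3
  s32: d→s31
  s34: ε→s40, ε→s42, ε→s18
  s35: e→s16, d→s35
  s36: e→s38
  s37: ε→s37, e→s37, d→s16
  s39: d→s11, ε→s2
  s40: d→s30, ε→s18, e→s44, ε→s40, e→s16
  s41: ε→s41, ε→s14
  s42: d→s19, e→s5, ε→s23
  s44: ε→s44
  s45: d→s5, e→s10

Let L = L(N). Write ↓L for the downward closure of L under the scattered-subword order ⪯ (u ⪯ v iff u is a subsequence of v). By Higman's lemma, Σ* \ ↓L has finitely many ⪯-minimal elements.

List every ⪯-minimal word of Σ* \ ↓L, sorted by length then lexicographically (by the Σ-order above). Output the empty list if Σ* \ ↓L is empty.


|Q|=46, |F|=12, |δ|=91 (39 ε).
min D↑ (12 st, q0=0, F={6}): 0:d→1,e→2 1:d→3,e→4 2:d→1,e→5 3:d→3,e→6 4:d→6,e→4 5:d→7,e→8 6:d→6,e→6 7:d→9,e→4 8:d→7,e→10 9:d→11,e→6 10:d→7,e→4 11:d→6,e→6.
'dde': |S_i|=[26, 18, 9, 2] end={s16,s44} ∉↓L; 3/3 del acc.
'ded': |S_i|=[26, 18, 6, 1] end={s16} ∉↓L; 3/3 deletions ∈↓L.
'eedddd': run [26, 24, 21, 14, 8, 4, 2] end={s16,s38} — reject; 6/6 del acc.
'eeeeed': run [26, 24, 21, 18, 14, 5, 1] end={s16} rej; 6/6 deletions ∈↓L.
4 words, ⪯-incomp.

min(Σ*\↓L) = [dde, ded, eedddd, eeeeed].


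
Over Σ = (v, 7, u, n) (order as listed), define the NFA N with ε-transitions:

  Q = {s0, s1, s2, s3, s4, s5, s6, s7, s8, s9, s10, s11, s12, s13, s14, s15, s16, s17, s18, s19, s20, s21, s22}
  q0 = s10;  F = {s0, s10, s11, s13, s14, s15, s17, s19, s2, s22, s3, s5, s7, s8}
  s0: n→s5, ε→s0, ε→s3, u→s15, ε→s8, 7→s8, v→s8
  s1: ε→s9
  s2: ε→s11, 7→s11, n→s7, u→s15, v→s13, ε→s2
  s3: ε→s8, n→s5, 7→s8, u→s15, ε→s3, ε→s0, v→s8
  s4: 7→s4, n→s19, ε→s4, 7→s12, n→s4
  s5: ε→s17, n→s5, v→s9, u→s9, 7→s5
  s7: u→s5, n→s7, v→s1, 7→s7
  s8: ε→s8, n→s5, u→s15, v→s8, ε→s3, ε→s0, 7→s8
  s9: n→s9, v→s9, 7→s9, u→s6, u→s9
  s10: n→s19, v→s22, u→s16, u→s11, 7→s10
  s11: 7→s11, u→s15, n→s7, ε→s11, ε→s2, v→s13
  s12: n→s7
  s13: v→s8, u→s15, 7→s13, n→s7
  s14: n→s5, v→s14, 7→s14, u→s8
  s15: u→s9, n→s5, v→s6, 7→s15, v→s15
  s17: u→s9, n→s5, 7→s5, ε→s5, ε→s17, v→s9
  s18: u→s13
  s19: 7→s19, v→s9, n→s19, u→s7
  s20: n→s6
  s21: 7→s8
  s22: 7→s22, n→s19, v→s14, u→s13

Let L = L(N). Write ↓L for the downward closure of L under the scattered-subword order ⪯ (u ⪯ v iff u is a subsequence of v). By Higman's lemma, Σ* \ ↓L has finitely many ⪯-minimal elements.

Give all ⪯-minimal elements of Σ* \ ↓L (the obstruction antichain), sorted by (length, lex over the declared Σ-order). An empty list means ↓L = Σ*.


Antichain: [nv, uuu, vvnu].

|Q|=23, |F|=14, |δ|=89 (18 ε).
min D↑ (11 st, q0=0, F={8}): 0:v→1,7→0,u→2,n→3 1:v→4,7→1,u→5,n→3 2:v→5,7→2,u→6,n→7 3:v→8,7→3,u→7,n→3 4:v→4,7→4,u→9,n→10 5:v→9,7→5,u→6,n→7 6:v→6,7→6,u→8,n→10 7:v→8,7→7,u→10,n→7 8:v→8,7→8,u→8,n→8 9:v→9,7→9,u→6,n→10 10:v→8,7→10,u→8,n→10.
'nv': N↓-sim [18, 7, 3] end={s1,s6,s9} rej; 2/2 del acc.
'uuu': run [18, 14, 5, 2] end={s6,s9} ∉↓L; 3/3 single-dels accept.
'vvnu': run [18, 14, 10, 4, 2] end={s6,s9} rej; 4/4 deletions ∈↓L.
3 words, ⪯-incomp.


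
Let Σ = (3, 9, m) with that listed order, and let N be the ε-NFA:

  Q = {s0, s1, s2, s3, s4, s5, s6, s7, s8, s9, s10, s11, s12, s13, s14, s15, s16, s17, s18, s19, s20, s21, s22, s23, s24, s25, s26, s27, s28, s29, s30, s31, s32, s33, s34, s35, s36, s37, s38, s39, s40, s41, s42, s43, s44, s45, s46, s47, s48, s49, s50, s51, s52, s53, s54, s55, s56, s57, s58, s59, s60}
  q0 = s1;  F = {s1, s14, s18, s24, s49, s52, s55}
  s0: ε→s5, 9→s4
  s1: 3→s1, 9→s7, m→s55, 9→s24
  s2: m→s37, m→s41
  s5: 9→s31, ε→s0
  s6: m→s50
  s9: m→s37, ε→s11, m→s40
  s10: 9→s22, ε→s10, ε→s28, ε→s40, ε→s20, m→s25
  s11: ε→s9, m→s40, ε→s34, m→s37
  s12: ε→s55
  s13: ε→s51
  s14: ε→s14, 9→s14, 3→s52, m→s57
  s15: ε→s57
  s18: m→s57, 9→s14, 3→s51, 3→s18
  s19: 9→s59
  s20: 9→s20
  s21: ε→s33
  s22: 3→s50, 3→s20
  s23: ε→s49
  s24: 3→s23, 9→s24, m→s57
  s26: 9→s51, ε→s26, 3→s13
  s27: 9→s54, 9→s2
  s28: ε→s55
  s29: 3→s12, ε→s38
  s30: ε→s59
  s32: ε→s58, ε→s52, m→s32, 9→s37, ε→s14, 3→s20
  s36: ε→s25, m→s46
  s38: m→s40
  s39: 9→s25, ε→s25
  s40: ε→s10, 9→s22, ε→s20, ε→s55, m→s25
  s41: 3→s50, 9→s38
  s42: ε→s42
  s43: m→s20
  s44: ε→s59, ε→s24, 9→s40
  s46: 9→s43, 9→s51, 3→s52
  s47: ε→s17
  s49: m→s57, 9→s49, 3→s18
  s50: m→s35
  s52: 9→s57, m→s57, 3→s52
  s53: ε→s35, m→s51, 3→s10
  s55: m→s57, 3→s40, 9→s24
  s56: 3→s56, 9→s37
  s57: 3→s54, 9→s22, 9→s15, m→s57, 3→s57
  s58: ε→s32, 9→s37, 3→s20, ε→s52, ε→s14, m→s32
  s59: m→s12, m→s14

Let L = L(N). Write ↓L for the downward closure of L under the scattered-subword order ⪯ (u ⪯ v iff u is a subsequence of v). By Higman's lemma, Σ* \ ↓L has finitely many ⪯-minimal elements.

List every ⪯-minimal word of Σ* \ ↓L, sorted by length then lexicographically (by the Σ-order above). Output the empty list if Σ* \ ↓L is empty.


|Q|=61, |F|=7, |δ|=108 (35 ε).
min D↑ (8 st, q0=0, F={4}): 0:3→0,9→1,m→2 1:3→3,9→1,m→4 2:3→2,9→1,m→4 3:3→5,9→3,m→4 4:3→4,9→4,m→4 5:3→5,9→6,m→4 6:3→7,9→6,m→4 7:3→7,9→4,m→4 (ε-aug+det+¬).
'9m': N↓-sim [21, 15, 7] end={s15,s20,s22,s35,s50,s54,s57} rej; 2/2 deletions ∈↓L.
'mm': N↓-sim [21, 19, 8] end={s15,s20,s22,s25,s35,s50,s54,s57} — reject; 2/2 single-dels accept.
'933939': run [21, 15, 13, 11, 9, 8, 7] end={s15,s20,s22,s35,s50,s54,s57} ∉↓L; 6/6 del acc.
3 minimals (antichain).

Antichain: [9m, mm, 933939].


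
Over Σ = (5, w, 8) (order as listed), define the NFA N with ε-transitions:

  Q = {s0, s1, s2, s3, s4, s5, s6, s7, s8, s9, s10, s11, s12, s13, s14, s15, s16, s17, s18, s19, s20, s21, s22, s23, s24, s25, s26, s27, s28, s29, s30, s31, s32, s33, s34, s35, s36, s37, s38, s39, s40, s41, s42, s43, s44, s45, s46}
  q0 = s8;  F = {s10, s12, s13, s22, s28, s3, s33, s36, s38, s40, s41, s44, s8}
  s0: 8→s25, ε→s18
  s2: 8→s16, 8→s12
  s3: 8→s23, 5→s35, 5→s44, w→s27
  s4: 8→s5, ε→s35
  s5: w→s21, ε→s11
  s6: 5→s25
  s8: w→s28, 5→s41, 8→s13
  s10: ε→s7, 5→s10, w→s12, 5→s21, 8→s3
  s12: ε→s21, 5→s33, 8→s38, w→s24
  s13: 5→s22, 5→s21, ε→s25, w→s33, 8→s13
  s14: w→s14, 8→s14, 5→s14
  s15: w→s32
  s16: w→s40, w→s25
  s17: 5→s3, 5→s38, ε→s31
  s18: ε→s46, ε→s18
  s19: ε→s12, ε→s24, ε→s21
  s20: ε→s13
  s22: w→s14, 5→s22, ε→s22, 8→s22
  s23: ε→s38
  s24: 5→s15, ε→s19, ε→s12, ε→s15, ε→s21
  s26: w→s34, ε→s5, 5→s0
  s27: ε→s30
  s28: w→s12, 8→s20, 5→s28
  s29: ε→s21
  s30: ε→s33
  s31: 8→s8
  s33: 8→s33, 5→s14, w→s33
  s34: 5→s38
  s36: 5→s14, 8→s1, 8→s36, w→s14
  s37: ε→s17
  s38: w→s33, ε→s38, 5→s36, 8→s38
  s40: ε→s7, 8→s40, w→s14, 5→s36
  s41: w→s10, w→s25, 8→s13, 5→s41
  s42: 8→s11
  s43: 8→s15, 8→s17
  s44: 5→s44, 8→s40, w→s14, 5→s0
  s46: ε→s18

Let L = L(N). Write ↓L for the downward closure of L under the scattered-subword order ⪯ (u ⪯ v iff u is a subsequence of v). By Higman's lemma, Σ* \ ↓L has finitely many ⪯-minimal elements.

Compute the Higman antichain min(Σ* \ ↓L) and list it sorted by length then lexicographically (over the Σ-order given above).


Antichain: [85w, 8w5, ww55, 5w8855].

|Q|=47, |F|=13, |δ|=94 (27 ε).
min D↑ (14 st, q0=0, F={10}): 0:5→1,w→2,8→3 1:5→1,w→4,8→3 2:5→2,w→5,8→3 3:5→6,w→7,8→3 4:5→4,w→5,8→8 5:5→7,w→5,8→9 6:5→6,w→10,8→6 7:5→10,w→7,8→7 8:5→11,w→7,8→9 9:5→12,w→7,8→9 10:5→10,w→10,8→10 11:5→11,w→10,8→13 12:5→10,w→10,8→12 13:5→12,w→10,8→13.
'85w': N↓-sim [30, 21, 13, 1] end={s14} — reject; 3/3 single-dels accept.
'8w5': N↓-sim [30, 21, 4, 1] end={s14} ∉↓L; 3/3 deletions ∈↓L.
'ww55': N↓-sim [30, 28, 13, 6, 1] end={s14} — reject; 4/4 single-dels accept.
'5w8855': N↓-sim [30, 29, 24, 17, 9, 3, 1] end={s14} — reject; 6/6 deletions ∈↓L.
4 obstructions.


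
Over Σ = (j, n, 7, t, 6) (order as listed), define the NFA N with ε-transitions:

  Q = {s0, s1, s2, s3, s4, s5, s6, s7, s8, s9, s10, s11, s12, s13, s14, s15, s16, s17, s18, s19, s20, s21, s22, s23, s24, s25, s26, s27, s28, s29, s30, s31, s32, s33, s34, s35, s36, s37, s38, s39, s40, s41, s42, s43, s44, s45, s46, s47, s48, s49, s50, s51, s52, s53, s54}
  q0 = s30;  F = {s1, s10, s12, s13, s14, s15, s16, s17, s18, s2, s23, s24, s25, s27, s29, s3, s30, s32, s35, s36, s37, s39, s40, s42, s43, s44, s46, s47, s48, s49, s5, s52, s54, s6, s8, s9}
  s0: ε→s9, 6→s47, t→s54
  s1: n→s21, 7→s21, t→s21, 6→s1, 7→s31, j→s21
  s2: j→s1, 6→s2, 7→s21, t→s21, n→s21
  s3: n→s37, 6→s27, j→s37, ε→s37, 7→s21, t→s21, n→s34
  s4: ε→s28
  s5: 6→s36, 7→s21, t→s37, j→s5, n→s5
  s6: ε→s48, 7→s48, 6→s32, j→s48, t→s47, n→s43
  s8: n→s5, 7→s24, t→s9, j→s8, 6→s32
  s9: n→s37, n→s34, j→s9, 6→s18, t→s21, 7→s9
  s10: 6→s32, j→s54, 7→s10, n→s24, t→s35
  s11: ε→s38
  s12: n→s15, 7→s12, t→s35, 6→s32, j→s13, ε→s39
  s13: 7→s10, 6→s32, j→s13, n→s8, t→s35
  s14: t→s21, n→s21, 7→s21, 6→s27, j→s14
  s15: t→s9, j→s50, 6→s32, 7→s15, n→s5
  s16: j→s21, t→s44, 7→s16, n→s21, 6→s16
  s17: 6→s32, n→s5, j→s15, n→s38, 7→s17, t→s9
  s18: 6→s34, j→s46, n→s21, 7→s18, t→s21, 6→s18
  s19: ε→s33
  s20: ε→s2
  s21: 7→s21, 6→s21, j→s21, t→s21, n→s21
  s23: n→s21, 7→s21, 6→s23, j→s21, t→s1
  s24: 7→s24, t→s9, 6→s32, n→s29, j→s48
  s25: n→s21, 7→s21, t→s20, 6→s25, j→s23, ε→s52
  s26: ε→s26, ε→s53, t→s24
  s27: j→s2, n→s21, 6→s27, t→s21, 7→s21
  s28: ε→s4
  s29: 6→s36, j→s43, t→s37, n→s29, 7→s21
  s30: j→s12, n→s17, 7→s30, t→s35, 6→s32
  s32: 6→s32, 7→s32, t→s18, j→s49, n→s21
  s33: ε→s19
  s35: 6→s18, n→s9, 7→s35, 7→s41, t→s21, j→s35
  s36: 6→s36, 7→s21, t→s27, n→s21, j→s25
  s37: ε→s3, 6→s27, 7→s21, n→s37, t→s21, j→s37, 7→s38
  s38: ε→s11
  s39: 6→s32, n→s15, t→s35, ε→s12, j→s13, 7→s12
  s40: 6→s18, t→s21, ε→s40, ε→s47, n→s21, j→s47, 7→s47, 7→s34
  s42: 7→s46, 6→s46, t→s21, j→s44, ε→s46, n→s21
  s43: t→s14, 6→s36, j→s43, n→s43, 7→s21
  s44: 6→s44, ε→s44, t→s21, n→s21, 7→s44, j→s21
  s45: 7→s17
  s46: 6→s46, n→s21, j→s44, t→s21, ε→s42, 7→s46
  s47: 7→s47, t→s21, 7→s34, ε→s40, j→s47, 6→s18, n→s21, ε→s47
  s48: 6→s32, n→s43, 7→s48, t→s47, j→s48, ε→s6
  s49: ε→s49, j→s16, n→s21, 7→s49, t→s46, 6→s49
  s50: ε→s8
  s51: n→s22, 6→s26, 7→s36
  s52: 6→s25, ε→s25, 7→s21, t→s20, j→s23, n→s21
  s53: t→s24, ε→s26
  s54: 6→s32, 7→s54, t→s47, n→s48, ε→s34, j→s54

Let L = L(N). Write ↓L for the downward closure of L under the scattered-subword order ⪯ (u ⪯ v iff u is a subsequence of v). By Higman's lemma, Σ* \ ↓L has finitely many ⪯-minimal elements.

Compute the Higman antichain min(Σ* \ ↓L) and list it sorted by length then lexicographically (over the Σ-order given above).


min(Σ*\↓L) = [tt, 6n, nn7, 6jjj, jj7jtn].

|Q|=55, |F|=36, |δ|=231 (29 ε).
min D↑ (31 st, q0=0, F={9}): 0:j→1,n→2,7→0,t→3,6→4 1:j→5,n→6,7→1,t→3,6→4 2:j→6,n→7,7→2,t→8,6→4 3:j→3,n→8,7→3,t→9,6→10 4:j→11,n→9,7→4,t→10,6→4 5:j→5,n→12,7→13,t→3,6→4 6:j→12,n→7,7→6,t→8,6→4 7:j→7,n→7,7→9,t→14,6→15 8:j→8,n→14,7→8,t→9,6→10 9:j→9,n→9,7→9,t→9,6→9 10:j→16,n→9,7→10,t→9,6→10 11:j→17,n→9,7→11,t→16,6→11 12:j→12,n→7,7→18,t→8,6→4 13:j→19,n→18,7→13,t→3,6→4 14:j→14,n→14,7→9,t→9,6→20 15:j→21,n→9,7→9,t→20,6→15 16:j→22,n→9,7→16,t→9,6→16 17:j→9,n→9,7→17,t→22,6→17 18:j→23,n→24,7→18,t→8,6→4 19:j→19,n→23,7→19,t→25,6→4 20:j→26,n→9,7→9,t→9,6→20 21:j→27,n→9,7→9,t→26,6→21 22:j→9,n→9,7→22,t→9,6→22 23:j→23,n→28,7→23,t→25,6→4 24:j→28,n→24,7→9,t→14,6→15 25:j→25,n→9,7→25,t→9,6→10 26:j→29,n→9,7→9,t→9,6→26 27:j→9,n→9,7→9,t→29,6→27 28:j→28,n→28,7→9,t→30,6→15 29:j→9,n→9,7→9,t→9,6→29 30:j→30,n→9,7→9,t→9,6→20.
'tt': run [44, 21, 1] end={s21} ∉↓L; 2/2 del acc.
'6n': N↓-sim [44, 18, 1] end={s21} rej; 2/2 deletions ∈↓L.
'nn7': N↓-sim [44, 36, 19, 4] end={s11,s21,s31,s38} ∉↓L; 3/3 deletions ∈↓L.
'6jjj': |S_i|=[44, 18, 13, 6, 1] end={s21} ∉↓L; 4/4 del acc.
'jj7jtn': |S_i|=[44, 42, 39, 35, 32, 14, 1] end={s21} — reject; 6/6 single-dels accept.
5 obstructions.


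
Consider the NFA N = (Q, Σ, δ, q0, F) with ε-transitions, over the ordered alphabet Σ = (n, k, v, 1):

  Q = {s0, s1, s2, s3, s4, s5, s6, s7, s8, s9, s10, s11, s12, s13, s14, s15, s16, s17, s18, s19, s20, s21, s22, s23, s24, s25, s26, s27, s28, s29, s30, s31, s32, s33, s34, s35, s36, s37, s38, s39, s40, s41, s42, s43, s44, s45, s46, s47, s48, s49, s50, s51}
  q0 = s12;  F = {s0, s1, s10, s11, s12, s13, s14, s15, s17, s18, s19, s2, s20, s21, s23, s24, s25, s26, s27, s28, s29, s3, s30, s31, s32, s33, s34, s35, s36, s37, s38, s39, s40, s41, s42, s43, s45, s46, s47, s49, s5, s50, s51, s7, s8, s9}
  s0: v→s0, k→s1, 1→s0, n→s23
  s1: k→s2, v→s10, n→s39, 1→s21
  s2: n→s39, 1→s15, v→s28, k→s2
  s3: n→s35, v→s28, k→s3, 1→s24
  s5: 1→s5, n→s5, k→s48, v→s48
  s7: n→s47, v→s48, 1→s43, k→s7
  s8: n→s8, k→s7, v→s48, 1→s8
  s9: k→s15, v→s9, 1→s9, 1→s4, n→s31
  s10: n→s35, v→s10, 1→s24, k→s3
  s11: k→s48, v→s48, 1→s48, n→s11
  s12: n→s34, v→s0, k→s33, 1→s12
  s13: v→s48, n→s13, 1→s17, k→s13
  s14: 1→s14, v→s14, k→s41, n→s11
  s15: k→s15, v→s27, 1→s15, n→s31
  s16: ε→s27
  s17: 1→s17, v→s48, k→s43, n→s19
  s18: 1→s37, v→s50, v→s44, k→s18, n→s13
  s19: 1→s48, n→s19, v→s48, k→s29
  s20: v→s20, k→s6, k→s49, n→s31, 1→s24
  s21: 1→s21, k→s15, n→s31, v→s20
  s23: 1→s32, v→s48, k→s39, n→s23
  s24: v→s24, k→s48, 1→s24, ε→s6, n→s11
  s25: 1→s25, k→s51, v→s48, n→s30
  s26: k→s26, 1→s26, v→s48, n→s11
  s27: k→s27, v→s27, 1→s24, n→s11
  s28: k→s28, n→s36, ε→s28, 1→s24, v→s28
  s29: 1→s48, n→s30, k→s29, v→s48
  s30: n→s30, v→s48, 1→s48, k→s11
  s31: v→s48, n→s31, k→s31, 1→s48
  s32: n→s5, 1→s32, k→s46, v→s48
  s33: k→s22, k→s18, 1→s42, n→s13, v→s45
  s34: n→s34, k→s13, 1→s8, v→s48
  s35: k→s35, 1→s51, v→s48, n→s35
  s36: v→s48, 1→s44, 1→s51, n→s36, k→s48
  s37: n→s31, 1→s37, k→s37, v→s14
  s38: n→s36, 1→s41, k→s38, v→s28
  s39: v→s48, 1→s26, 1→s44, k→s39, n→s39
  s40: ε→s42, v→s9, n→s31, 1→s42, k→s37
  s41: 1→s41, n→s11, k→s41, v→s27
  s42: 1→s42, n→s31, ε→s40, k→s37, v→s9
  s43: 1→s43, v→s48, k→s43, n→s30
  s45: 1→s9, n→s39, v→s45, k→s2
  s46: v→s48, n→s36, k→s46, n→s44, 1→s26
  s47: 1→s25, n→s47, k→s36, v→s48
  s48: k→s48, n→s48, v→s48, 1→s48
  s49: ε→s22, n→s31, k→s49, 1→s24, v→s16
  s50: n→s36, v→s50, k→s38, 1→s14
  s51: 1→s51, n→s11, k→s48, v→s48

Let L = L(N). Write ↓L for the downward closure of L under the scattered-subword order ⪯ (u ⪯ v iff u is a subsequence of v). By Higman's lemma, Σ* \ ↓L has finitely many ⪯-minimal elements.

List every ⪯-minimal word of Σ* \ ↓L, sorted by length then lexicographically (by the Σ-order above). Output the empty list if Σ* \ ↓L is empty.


A = [nv, k1n1, kkvnk, vn1nk, vkv1k, n1knkk].

|Q|=52, |F|=46, |δ|=201 (6 ε).
min D↑ (46 st, q0=0, F={5}): 0:n→1,k→2,v→3,1→0 1:n→1,k→4,v→5,1→6 2:n→4,k→7,v→8,1→9 3:n→10,k→11,v→3,1→3 4:n→4,k→4,v→5,1→12 5:n→5,k→5,v→5,1→5 6:n→6,k→13,v→5,1→6 7:n→4,k→7,v→14,1→15 8:n→16,k→17,v→8,1→18 9:n→19,k→15,v→18,1→9 10:n→10,k→16,v→5,1→20 11:n→16,k→17,v→21,1→22 12:n→23,k→24,v→5,1→12 13:n→25,k→13,v→5,1→24 14:n→26,k→27,v→14,1→28 15:n→19,k→15,v→28,1→15 16:n→16,k→16,v→5,1→29 17:n→16,k→17,v→30,1→31 18:n→19,k→31,v→18,1→18 19:n→19,k→19,v→5,1→5 20:n→32,k→33,v→5,1→20 21:n→34,k→35,v→21,1→36 22:n→19,k→31,v→37,1→22 23:n→23,k→38,v→5,1→5 24:n→39,k→24,v→5,1→24 25:n→25,k→26,v→5,1→40 26:n→26,k→5,v→5,1→41 27:n→26,k→27,v→30,1→42 28:n→43,k→42,v→28,1→28 29:n→43,k→29,v→5,1→29 30:n→26,k→30,v→30,1→36 31:n→19,k→31,v→44,1→31 32:n→32,k→5,v→5,1→32 33:n→26,k→33,v→5,1→29 34:n→34,k→34,v→5,1→41 35:n→34,k→35,v→30,1→36 36:n→43,k→5,v→36,1→36 37:n→19,k→45,v→37,1→36 38:n→39,k→38,v→5,1→5 39:n→39,k→43,v→5,1→5 40:n→39,k→41,v→5,1→40 41:n→43,k→5,v→5,1→41 42:n→43,k→42,v→44,1→42 43:n→43,k→5,v→5,1→5 44:n→43,k→44,v→44,1→36 45:n→19,k→45,v→44,1→36 [Hopcroft].
'nv': N↓-sim [52, 24, 1] end={s48} rej; 2/2 del acc.
'k1n1': run [52, 45, 28, 6, 1] end={s48} ∉↓L; 4/4 deletions ∈↓L.
'kkvnk': |S_i|=[52, 45, 35, 14, 5, 1] end={s48} — reject; 5/5 del acc.
'vn1nk': |S_i|=[52, 35, 13, 9, 6, 1] end={s48} — reject; 5/5 del acc.
'vkv1k': N↓-sim [52, 35, 26, 17, 6, 1] end={s48} rej; 5/5 del acc.
'n1knkk': N↓-sim [52, 24, 18, 13, 8, 5, 1] end={s48} ∉↓L; 6/6 single-dels accept.
6 obstructions.


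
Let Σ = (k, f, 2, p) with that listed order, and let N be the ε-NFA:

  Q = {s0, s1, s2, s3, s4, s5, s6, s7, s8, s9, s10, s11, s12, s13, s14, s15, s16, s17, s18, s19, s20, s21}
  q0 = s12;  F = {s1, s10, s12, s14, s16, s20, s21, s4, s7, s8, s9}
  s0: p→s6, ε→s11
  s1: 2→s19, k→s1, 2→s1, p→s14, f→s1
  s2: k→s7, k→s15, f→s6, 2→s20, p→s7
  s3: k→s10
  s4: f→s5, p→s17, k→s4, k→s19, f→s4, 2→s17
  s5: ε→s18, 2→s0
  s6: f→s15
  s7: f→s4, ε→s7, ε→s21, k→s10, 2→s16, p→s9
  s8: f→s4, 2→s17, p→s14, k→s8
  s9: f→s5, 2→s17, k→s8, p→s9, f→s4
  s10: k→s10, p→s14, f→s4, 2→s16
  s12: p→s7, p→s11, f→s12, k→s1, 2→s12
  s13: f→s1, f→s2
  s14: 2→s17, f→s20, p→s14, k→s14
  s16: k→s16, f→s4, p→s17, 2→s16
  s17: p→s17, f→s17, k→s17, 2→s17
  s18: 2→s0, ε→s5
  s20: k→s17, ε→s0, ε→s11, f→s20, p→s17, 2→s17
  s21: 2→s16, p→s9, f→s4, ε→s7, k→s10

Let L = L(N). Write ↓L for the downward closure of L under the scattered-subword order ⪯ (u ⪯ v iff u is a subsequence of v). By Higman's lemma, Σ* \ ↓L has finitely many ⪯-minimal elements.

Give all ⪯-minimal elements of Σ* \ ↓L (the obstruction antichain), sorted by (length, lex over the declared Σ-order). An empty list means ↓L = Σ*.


min(Σ*\↓L) = [kp2, pf2, pfp, p2p, pp2, kpfk].

|Q|=22, |F|=11, |δ|=73 (8 ε).
min D↑ (11 st, q0=0, F={9}): 0:k→1,f→0,2→0,p→2 1:k→1,f→1,2→1,p→3 2:k→4,f→5,2→6,p→7 3:k→3,f→8,2→9,p→3 4:k→4,f→5,2→6,p→3 5:k→5,f→5,2→9,p→9 6:k→6,f→5,2→6,p→9 7:k→10,f→5,2→9,p→7 8:k→9,f→8,2→9,p→9 9:k→9,f→9,2→9,p→9 10:k→10,f→5,2→9,p→3.
'kp2': N↓-sim [19, 15, 7, 1] end={s17} rej; 3/3 del acc.
'pf2': |S_i|=[19, 17, 10, 5] end={s0,s11,s15,s17,s6} — reject; 3/3 deletions ∈↓L.
'pfp': |S_i|=[19, 17, 10, 3] end={s15,s17,s6} — reject; 3/3 single-dels accept.
'p2p': N↓-sim [19, 17, 10, 3] end={s15,s17,s6} rej; 3/3 del acc.
'pp2': run [19, 17, 13, 5] end={s0,s11,s15,s17,s6} ∉↓L; 3/3 single-dels accept.
'kpfk': N↓-sim [19, 15, 7, 6, 1] end={s17} — reject; 4/4 del acc.
6 obstructions.
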